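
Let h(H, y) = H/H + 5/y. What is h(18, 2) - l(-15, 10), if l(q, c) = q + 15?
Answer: 7/2 ≈ 3.5000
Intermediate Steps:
l(q, c) = 15 + q
h(H, y) = 1 + 5/y
h(18, 2) - l(-15, 10) = (5 + 2)/2 - (15 - 15) = (½)*7 - 1*0 = 7/2 + 0 = 7/2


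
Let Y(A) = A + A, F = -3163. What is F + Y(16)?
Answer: -3131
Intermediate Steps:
Y(A) = 2*A
F + Y(16) = -3163 + 2*16 = -3163 + 32 = -3131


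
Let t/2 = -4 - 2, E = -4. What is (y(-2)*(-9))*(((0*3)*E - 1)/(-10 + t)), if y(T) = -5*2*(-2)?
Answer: -90/11 ≈ -8.1818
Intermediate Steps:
y(T) = 20 (y(T) = -10*(-2) = 20)
t = -12 (t = 2*(-4 - 2) = 2*(-6) = -12)
(y(-2)*(-9))*(((0*3)*E - 1)/(-10 + t)) = (20*(-9))*(((0*3)*(-4) - 1)/(-10 - 12)) = -180*(0*(-4) - 1)/(-22) = -180*(0 - 1)*(-1)/22 = -(-180)*(-1)/22 = -180*1/22 = -90/11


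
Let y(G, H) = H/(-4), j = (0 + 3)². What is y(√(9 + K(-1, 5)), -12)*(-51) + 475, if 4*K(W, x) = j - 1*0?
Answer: 322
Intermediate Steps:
j = 9 (j = 3² = 9)
K(W, x) = 9/4 (K(W, x) = (9 - 1*0)/4 = (9 + 0)/4 = (¼)*9 = 9/4)
y(G, H) = -H/4 (y(G, H) = H*(-¼) = -H/4)
y(√(9 + K(-1, 5)), -12)*(-51) + 475 = -¼*(-12)*(-51) + 475 = 3*(-51) + 475 = -153 + 475 = 322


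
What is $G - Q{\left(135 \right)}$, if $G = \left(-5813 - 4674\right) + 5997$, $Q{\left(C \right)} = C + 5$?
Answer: $-4630$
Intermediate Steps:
$Q{\left(C \right)} = 5 + C$
$G = -4490$ ($G = -10487 + 5997 = -4490$)
$G - Q{\left(135 \right)} = -4490 - \left(5 + 135\right) = -4490 - 140 = -4630$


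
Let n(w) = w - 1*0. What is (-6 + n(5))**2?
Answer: 1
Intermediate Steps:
n(w) = w (n(w) = w + 0 = w)
(-6 + n(5))**2 = (-6 + 5)**2 = (-1)**2 = 1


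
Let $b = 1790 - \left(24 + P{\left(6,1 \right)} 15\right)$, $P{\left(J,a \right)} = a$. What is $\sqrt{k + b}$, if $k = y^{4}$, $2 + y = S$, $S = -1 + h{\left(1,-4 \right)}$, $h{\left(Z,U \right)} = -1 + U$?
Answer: $\sqrt{5847} \approx 76.466$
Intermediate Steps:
$S = -6$ ($S = -1 - 5 = -6$)
$y = -8$ ($y = -2 - 6 = -8$)
$k = 4096$ ($k = \left(-8\right)^{4} = 4096$)
$b = 1751$ ($b = 1790 - \left(24 + 1 \cdot 15\right) = 1790 - \left(24 + 15\right) = 1790 - 39 = 1751$)
$\sqrt{k + b} = \sqrt{4096 + 1751} = \sqrt{5847}$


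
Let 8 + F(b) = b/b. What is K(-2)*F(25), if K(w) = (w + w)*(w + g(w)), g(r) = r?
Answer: -112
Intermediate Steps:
F(b) = -7 (F(b) = -8 + b/b = -8 + 1 = -7)
K(w) = 4*w² (K(w) = (w + w)*(w + w) = (2*w)*(2*w) = 4*w²)
K(-2)*F(25) = (4*(-2)²)*(-7) = (4*4)*(-7) = 16*(-7) = -112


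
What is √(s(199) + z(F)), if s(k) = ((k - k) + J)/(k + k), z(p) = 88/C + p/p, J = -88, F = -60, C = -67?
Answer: I*√95024291/13333 ≈ 0.73112*I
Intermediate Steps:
z(p) = -21/67 (z(p) = 88/(-67) + p/p = 88*(-1/67) + 1 = -88/67 + 1 = -21/67)
s(k) = -44/k (s(k) = ((k - k) - 88)/(k + k) = (0 - 88)/((2*k)) = -44/k)
√(s(199) + z(F)) = √(-44/199 - 21/67) = √(-7127/13333) = I*√95024291/13333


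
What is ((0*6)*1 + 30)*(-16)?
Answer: -480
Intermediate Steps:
((0*6)*1 + 30)*(-16) = (0*1 + 30)*(-16) = (0 + 30)*(-16) = 30*(-16) = -480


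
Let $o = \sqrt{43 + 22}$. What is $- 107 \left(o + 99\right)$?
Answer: $-10593 - 107 \sqrt{65} \approx -11456.0$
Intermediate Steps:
$o = \sqrt{65} \approx 8.0623$
$- 107 \left(o + 99\right) = - 107 \left(\sqrt{65} + 99\right) = - 107 \left(99 + \sqrt{65}\right) = -10593 - 107 \sqrt{65}$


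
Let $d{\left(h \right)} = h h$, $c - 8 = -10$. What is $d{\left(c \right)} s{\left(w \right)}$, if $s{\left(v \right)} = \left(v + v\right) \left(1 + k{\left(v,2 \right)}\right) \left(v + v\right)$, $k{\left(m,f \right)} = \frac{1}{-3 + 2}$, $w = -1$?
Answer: $0$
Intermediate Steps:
$c = -2$ ($c = 8 - 10 = -2$)
$k{\left(m,f \right)} = -1$ ($k{\left(m,f \right)} = \frac{1}{-1} = -1$)
$d{\left(h \right)} = h^{2}$
$s{\left(v \right)} = 0$ ($s{\left(v \right)} = \left(v + v\right) \left(1 - 1\right) \left(v + v\right) = 2 v 0 \cdot 2 v = 0 \cdot 2 v = 0$)
$d{\left(c \right)} s{\left(w \right)} = \left(-2\right)^{2} \cdot 0 = 4 \cdot 0 = 0$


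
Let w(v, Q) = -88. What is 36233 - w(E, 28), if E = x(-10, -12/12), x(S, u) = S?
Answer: 36321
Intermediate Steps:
E = -10
36233 - w(E, 28) = 36233 - 1*(-88) = 36233 + 88 = 36321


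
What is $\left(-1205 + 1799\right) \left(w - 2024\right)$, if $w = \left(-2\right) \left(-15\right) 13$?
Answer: $-970596$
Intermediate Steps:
$w = 390$ ($w = 30 \cdot 13 = 390$)
$\left(-1205 + 1799\right) \left(w - 2024\right) = \left(-1205 + 1799\right) \left(390 - 2024\right) = 594 \left(-1634\right) = -970596$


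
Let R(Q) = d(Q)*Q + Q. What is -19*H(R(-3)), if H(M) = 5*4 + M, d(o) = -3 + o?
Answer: -665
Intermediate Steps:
R(Q) = Q + Q*(-3 + Q) (R(Q) = (-3 + Q)*Q + Q = Q*(-3 + Q) + Q = Q + Q*(-3 + Q))
H(M) = 20 + M
-19*H(R(-3)) = -19*(20 - 3*(-2 - 3)) = -19*(20 - 3*(-5)) = -19*(20 + 15) = -19*35 = -665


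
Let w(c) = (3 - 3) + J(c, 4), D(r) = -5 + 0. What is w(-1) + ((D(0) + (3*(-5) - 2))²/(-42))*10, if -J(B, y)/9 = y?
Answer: -3176/21 ≈ -151.24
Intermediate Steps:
D(r) = -5
J(B, y) = -9*y
w(c) = -36 (w(c) = (3 - 3) - 9*4 = 0 - 36 = -36)
w(-1) + ((D(0) + (3*(-5) - 2))²/(-42))*10 = -36 + ((-5 + (3*(-5) - 2))²/(-42))*10 = -36 + ((-5 + (-15 - 2))²*(-1/42))*10 = -36 + ((-5 - 17)²*(-1/42))*10 = -36 + ((-22)²*(-1/42))*10 = -36 + (484*(-1/42))*10 = -36 - 242/21*10 = -36 - 2420/21 = -3176/21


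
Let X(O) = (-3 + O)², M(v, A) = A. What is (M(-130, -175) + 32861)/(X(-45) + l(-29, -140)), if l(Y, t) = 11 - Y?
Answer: 16343/1172 ≈ 13.945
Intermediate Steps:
(M(-130, -175) + 32861)/(X(-45) + l(-29, -140)) = (-175 + 32861)/((-3 - 45)² + (11 - 1*(-29))) = 32686/((-48)² + (11 + 29)) = 32686/(2304 + 40) = 32686/2344 = 32686*(1/2344) = 16343/1172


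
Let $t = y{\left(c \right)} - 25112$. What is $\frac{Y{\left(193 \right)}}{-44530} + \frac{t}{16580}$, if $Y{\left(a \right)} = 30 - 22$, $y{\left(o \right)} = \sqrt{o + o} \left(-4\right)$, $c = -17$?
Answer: $- \frac{5591850}{3691537} - \frac{i \sqrt{34}}{4145} \approx -1.5148 - 0.0014067 i$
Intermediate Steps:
$y{\left(o \right)} = - 4 \sqrt{2} \sqrt{o}$ ($y{\left(o \right)} = \sqrt{2 o} \left(-4\right) = \sqrt{2} \sqrt{o} \left(-4\right) = - 4 \sqrt{2} \sqrt{o}$)
$Y{\left(a \right)} = 8$
$t = -25112 - 4 i \sqrt{34}$ ($t = - 4 \sqrt{2} \sqrt{-17} - 25112 = - 4 \sqrt{2} i \sqrt{17} - 25112 = - 4 i \sqrt{34} - 25112 = -25112 - 4 i \sqrt{34} \approx -25112.0 - 23.324 i$)
$\frac{Y{\left(193 \right)}}{-44530} + \frac{t}{16580} = \frac{8}{-44530} + \frac{-25112 - 4 i \sqrt{34}}{16580} = 8 \left(- \frac{1}{44530}\right) + \left(-25112 - 4 i \sqrt{34}\right) \frac{1}{16580} = - \frac{4}{22265} - \left(\frac{6278}{4145} + \frac{i \sqrt{34}}{4145}\right) = - \frac{5591850}{3691537} - \frac{i \sqrt{34}}{4145}$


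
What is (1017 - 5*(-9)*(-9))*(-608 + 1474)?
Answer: 529992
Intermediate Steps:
(1017 - 5*(-9)*(-9))*(-608 + 1474) = (1017 + 45*(-9))*866 = (1017 - 405)*866 = 612*866 = 529992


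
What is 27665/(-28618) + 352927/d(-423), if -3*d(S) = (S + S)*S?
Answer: -3350028019/853431687 ≈ -3.9254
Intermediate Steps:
d(S) = -2*S**2/3 (d(S) = -(S + S)*S/3 = -2*S*S/3 = -2*S**2/3)
27665/(-28618) + 352927/d(-423) = 27665/(-28618) + 352927/((-2/3*(-423)**2)) = 27665*(-1/28618) + 352927/((-2/3*178929)) = -27665/28618 + 352927/(-119286) = -27665/28618 + 352927*(-1/119286) = -27665/28618 - 352927/119286 = -3350028019/853431687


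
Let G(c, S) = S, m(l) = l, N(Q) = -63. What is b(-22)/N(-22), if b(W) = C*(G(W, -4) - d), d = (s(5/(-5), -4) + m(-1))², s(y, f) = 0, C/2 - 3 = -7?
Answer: -40/63 ≈ -0.63492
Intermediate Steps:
C = -8 (C = 6 + 2*(-7) = 6 - 14 = -8)
d = 1 (d = (0 - 1)² = (-1)² = 1)
b(W) = 40 (b(W) = -8*(-4 - 1*1) = -8*(-4 - 1) = -8*(-5) = 40)
b(-22)/N(-22) = 40/(-63) = 40*(-1/63) = -40/63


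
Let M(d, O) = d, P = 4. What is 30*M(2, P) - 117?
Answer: -57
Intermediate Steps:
30*M(2, P) - 117 = 30*2 - 117 = 60 - 117 = -57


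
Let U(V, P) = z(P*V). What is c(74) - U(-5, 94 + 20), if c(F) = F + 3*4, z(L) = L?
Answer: 656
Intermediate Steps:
c(F) = 12 + F (c(F) = F + 12 = 12 + F)
U(V, P) = P*V
c(74) - U(-5, 94 + 20) = (12 + 74) - (94 + 20)*(-5) = 86 - 114*(-5) = 86 - 1*(-570) = 86 + 570 = 656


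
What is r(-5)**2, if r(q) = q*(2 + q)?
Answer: 225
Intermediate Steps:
r(-5)**2 = (-5*(2 - 5))**2 = (-5*(-3))**2 = 15**2 = 225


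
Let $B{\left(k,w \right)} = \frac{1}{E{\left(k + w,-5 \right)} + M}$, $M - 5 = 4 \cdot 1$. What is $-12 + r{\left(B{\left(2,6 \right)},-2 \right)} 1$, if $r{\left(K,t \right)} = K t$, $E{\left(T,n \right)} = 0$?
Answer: $- \frac{110}{9} \approx -12.222$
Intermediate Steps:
$M = 9$ ($M = 5 + 4 \cdot 1 = 5 + 4 = 9$)
$B{\left(k,w \right)} = \frac{1}{9}$ ($B{\left(k,w \right)} = \frac{1}{0 + 9} = \frac{1}{9}$)
$-12 + r{\left(B{\left(2,6 \right)},-2 \right)} 1 = -12 + \frac{1}{9} \left(-2\right) 1 = -12 - \frac{2}{9} = - \frac{110}{9}$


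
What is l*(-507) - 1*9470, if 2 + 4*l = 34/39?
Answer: -9327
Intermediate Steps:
l = -11/39 (l = -½ + (34/39)/4 = -½ + (34*(1/39))/4 = -½ + (¼)*(34/39) = -½ + 17/78 = -11/39 ≈ -0.28205)
l*(-507) - 1*9470 = -11/39*(-507) - 1*9470 = 143 - 9470 = -9327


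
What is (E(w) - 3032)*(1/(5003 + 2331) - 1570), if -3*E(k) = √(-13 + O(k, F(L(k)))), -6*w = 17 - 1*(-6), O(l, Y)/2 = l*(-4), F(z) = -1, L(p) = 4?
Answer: 17455798564/3667 + 11514379*√159/66006 ≈ 4.7624e+6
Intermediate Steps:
O(l, Y) = -8*l (O(l, Y) = 2*(l*(-4)) = 2*(-4*l) = -8*l)
w = -23/6 (w = -(17 - 1*(-6))/6 = -(17 + 6)/6 = -⅙*23 = -23/6 ≈ -3.8333)
E(k) = -√(-13 - 8*k)/3
(E(w) - 3032)*(1/(5003 + 2331) - 1570) = (-√(-13 - 8*(-23/6))/3 - 3032)*(1/(5003 + 2331) - 1570) = (-√(-13 + 92/3)/3 - 3032)*(1/7334 - 1570) = (-√159/9 - 3032)*(1/7334 - 1570) = (-√159/9 - 3032)*(-11514379/7334) = (-3032 - √159/9)*(-11514379/7334) = 17455798564/3667 + 11514379*√159/66006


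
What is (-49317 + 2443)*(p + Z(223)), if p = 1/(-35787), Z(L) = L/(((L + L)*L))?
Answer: -828287017/7980501 ≈ -103.79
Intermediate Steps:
Z(L) = 1/(2*L) (Z(L) = L/(((2*L)*L)) = L/((2*L²)) = L*(1/(2*L²)) = 1/(2*L))
p = -1/35787 ≈ -2.7943e-5
(-49317 + 2443)*(p + Z(223)) = (-49317 + 2443)*(-1/35787 + (½)/223) = -46874*(-1/35787 + (½)*(1/223)) = -46874*(-1/35787 + 1/446) = -46874*35341/15961002 = -828287017/7980501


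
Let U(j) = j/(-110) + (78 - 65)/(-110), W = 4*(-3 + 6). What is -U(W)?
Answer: 5/22 ≈ 0.22727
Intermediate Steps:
W = 12 (W = 4*3 = 12)
U(j) = -13/110 - j/110 (U(j) = j*(-1/110) + 13*(-1/110) = -j/110 - 13/110 = -13/110 - j/110)
-U(W) = -(-13/110 - 1/110*12) = -(-13/110 - 6/55) = -1*(-5/22) = 5/22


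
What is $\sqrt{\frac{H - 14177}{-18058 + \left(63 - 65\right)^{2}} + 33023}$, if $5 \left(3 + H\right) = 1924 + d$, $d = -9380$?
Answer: $\frac{\sqrt{7475019399245}}{15045} \approx 181.72$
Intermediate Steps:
$H = - \frac{7471}{5}$ ($H = -3 + \frac{1924 - 9380}{5} = -3 + \frac{1}{5} \left(-7456\right) = -3 - \frac{7456}{5} = - \frac{7471}{5} \approx -1494.2$)
$\sqrt{\frac{H - 14177}{-18058 + \left(63 - 65\right)^{2}} + 33023} = \sqrt{\frac{- \frac{7471}{5} - 14177}{-18058 + \left(63 - 65\right)^{2}} + 33023} = \sqrt{- \frac{78356}{5 \left(-18058 + \left(-2\right)^{2}\right)} + 33023} = \sqrt{- \frac{78356}{5 \left(-18058 + 4\right)} + 33023} = \sqrt{- \frac{78356}{5 \left(-18054\right)} + 33023} = \sqrt{\left(- \frac{78356}{5}\right) \left(- \frac{1}{18054}\right) + 33023} = \sqrt{\frac{39178}{45135} + 33023} = \sqrt{\frac{1490532283}{45135}} = \frac{\sqrt{7475019399245}}{15045}$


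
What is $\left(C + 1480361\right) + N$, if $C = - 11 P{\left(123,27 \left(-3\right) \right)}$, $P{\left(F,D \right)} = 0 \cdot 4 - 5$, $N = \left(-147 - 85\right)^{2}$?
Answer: $1534240$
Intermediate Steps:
$N = 53824$ ($N = \left(-232\right)^{2} = 53824$)
$P{\left(F,D \right)} = -5$ ($P{\left(F,D \right)} = 0 - 5 = -5$)
$C = 55$ ($C = - 11 \left(-5\right) = \left(-1\right) \left(-55\right) = 55$)
$\left(C + 1480361\right) + N = \left(55 + 1480361\right) + 53824 = 1480416 + 53824 = 1534240$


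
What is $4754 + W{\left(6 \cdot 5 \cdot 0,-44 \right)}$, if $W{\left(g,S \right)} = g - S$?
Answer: $4798$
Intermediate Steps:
$4754 + W{\left(6 \cdot 5 \cdot 0,-44 \right)} = 4754 + \left(6 \cdot 5 \cdot 0 - -44\right) = 4754 + \left(30 \cdot 0 + 44\right) = 4754 + \left(0 + 44\right) = 4754 + 44 = 4798$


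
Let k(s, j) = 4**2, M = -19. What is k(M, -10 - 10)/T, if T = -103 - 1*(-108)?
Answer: 16/5 ≈ 3.2000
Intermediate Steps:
k(s, j) = 16
T = 5 (T = -103 + 108 = 5)
k(M, -10 - 10)/T = 16/5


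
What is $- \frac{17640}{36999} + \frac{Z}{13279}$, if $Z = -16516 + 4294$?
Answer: $- \frac{10895926}{7798567} \approx -1.3972$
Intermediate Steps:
$Z = -12222$
$- \frac{17640}{36999} + \frac{Z}{13279} = - \frac{17640}{36999} - \frac{12222}{13279} = \left(-17640\right) \frac{1}{36999} - \frac{1746}{1897} = - \frac{1960}{4111} - \frac{1746}{1897} = - \frac{10895926}{7798567}$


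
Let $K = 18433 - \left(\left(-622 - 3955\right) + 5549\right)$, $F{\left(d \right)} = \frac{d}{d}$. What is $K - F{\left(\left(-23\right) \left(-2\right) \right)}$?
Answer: $17460$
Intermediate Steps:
$F{\left(d \right)} = 1$
$K = 17461$ ($K = 18433 - \left(-4577 + 5549\right) = 18433 - 972 = 17461$)
$K - F{\left(\left(-23\right) \left(-2\right) \right)} = 17461 - 1 = 17460$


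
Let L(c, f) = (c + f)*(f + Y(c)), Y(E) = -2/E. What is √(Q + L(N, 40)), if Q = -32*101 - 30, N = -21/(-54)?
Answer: 2*I*√204421/21 ≈ 43.06*I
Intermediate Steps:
N = 7/18 (N = -21*(-1/54) = 7/18 ≈ 0.38889)
L(c, f) = (c + f)*(f - 2/c)
Q = -3262 (Q = -3232 - 30 = -3262)
√(Q + L(N, 40)) = √(-3262 + (-2 + 40² + (7/18)*40 - 2*40/7/18)) = √(-3262 + (-2 + 1600 + 140/9 - 2*40*18/7)) = √(-3262 + (-2 + 1600 + 140/9 - 1440/7)) = √(-3262 + 88694/63) = √(-116812/63) = 2*I*√204421/21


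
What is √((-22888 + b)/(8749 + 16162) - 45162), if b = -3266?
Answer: 12*I*√194627002434/24911 ≈ 212.52*I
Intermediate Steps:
√((-22888 + b)/(8749 + 16162) - 45162) = √((-22888 - 3266)/(8749 + 16162) - 45162) = √(-26154/24911 - 45162) = √(-1125056736/24911) = 12*I*√194627002434/24911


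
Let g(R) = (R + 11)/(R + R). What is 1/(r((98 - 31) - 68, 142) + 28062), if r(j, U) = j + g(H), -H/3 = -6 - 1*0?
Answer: 36/1010225 ≈ 3.5636e-5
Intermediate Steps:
H = 18 (H = -3*(-6 - 1*0) = -3*(-6 + 0) = -3*(-6) = 18)
g(R) = (11 + R)/(2*R) (g(R) = (11 + R)/((2*R)) = (11 + R)*(1/(2*R)) = (11 + R)/(2*R))
r(j, U) = 29/36 + j (r(j, U) = j + (½)*(11 + 18)/18 = j + (½)*(1/18)*29 = j + 29/36 = 29/36 + j)
1/(r((98 - 31) - 68, 142) + 28062) = 1/((29/36 + ((98 - 31) - 68)) + 28062) = 1/((29/36 + (67 - 68)) + 28062) = 1/((29/36 - 1) + 28062) = 1/(-7/36 + 28062) = 1/(1010225/36) = 36/1010225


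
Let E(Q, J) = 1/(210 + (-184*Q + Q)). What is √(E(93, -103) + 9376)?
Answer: √2649118285047/16809 ≈ 96.830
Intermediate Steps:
E(Q, J) = 1/(210 - 183*Q)
√(E(93, -103) + 9376) = √(-1/(-210 + 183*93) + 9376) = √(-1/(-210 + 17019) + 9376) = √(-1/16809 + 9376) = √(157601183/16809) = √2649118285047/16809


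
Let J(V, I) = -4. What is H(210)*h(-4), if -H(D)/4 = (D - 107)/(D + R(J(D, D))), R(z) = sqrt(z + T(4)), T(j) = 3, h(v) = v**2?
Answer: -1384320/44101 + 6592*I/44101 ≈ -31.39 + 0.14948*I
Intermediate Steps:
R(z) = sqrt(3 + z) (R(z) = sqrt(z + 3) = sqrt(3 + z))
H(D) = -4*(-107 + D)/(I + D) (H(D) = -4*(D - 107)/(D + sqrt(3 - 4)) = -4*(-107 + D)/(D + sqrt(-1)) = -4*(-107 + D)/(D + I) = -4*(-107 + D)/(I + D))
H(210)*h(-4) = (4*(107 - 1*210)/(I + 210))*(-4)**2 = (4*(107 - 210)/(210 + I))*16 = (4*((210 - I)/44101)*(-103))*16 = (-86520/44101 + 412*I/44101)*16 = -1384320/44101 + 6592*I/44101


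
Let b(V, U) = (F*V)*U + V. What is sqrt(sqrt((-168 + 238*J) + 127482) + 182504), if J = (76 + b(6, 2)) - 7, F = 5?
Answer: sqrt(182504 + 6*sqrt(4429)) ≈ 427.67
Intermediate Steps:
b(V, U) = V + 5*U*V (b(V, U) = (5*V)*U + V = 5*U*V + V = V + 5*U*V)
J = 135 (J = (76 + 6*(1 + 5*2)) - 7 = (76 + 6*(1 + 10)) - 7 = (76 + 6*11) - 7 = (76 + 66) - 7 = 142 - 7 = 135)
sqrt(sqrt((-168 + 238*J) + 127482) + 182504) = sqrt(sqrt((-168 + 238*135) + 127482) + 182504) = sqrt(sqrt((-168 + 32130) + 127482) + 182504) = sqrt(sqrt(31962 + 127482) + 182504) = sqrt(sqrt(159444) + 182504) = sqrt(6*sqrt(4429) + 182504) = sqrt(182504 + 6*sqrt(4429))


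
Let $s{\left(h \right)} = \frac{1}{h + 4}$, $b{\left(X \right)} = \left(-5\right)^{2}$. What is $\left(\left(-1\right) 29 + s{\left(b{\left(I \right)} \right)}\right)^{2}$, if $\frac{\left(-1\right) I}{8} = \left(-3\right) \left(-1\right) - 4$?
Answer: $\frac{705600}{841} \approx 839.0$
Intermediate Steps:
$I = 8$ ($I = - 8 \left(\left(-3\right) \left(-1\right) - 4\right) = - 8 \left(3 - 4\right) = \left(-8\right) \left(-1\right) = 8$)
$b{\left(X \right)} = 25$
$s{\left(h \right)} = \frac{1}{4 + h}$
$\left(\left(-1\right) 29 + s{\left(b{\left(I \right)} \right)}\right)^{2} = \left(\left(-1\right) 29 + \frac{1}{4 + 25}\right)^{2} = \left(-29 + \frac{1}{29}\right)^{2} = \left(- \frac{840}{29}\right)^{2} = \frac{705600}{841}$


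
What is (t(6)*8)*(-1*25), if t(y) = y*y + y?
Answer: -8400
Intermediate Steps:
t(y) = y + y² (t(y) = y² + y = y + y²)
(t(6)*8)*(-1*25) = ((6*(1 + 6))*8)*(-1*25) = ((6*7)*8)*(-25) = (42*8)*(-25) = 336*(-25) = -8400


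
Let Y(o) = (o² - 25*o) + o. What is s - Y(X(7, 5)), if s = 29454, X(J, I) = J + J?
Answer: 29594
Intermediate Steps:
X(J, I) = 2*J
Y(o) = o² - 24*o
s - Y(X(7, 5)) = 29454 - 2*7*(-24 + 2*7) = 29454 - 14*(-24 + 14) = 29454 - 14*(-10) = 29454 - 1*(-140) = 29454 + 140 = 29594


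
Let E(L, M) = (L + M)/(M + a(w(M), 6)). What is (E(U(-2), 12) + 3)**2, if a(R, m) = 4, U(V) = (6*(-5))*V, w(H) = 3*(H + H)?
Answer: 225/4 ≈ 56.250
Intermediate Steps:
w(H) = 6*H (w(H) = 3*(2*H) = 6*H)
U(V) = -30*V
E(L, M) = (L + M)/(4 + M) (E(L, M) = (L + M)/(M + 4) = (L + M)/(4 + M))
(E(U(-2), 12) + 3)**2 = ((-30*(-2) + 12)/(4 + 12) + 3)**2 = ((60 + 12)/16 + 3)**2 = ((1/16)*72 + 3)**2 = (9/2 + 3)**2 = (15/2)**2 = 225/4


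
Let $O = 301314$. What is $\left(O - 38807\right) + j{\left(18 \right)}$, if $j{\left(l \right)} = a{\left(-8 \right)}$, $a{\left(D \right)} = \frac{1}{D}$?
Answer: $\frac{2100055}{8} \approx 2.6251 \cdot 10^{5}$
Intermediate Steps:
$j{\left(l \right)} = - \frac{1}{8}$ ($j{\left(l \right)} = \frac{1}{-8} = - \frac{1}{8}$)
$\left(O - 38807\right) + j{\left(18 \right)} = \left(301314 - 38807\right) - \frac{1}{8} = 262507 - \frac{1}{8} = \frac{2100055}{8}$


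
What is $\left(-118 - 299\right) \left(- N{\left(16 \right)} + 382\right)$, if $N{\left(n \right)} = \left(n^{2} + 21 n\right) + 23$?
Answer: $97161$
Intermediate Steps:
$N{\left(n \right)} = 23 + n^{2} + 21 n$
$\left(-118 - 299\right) \left(- N{\left(16 \right)} + 382\right) = \left(-118 - 299\right) \left(- (23 + 16^{2} + 21 \cdot 16) + 382\right) = - 417 \left(- (23 + 256 + 336) + 382\right) = - 417 \left(\left(-1\right) 615 + 382\right) = - 417 \left(-615 + 382\right) = \left(-417\right) \left(-233\right) = 97161$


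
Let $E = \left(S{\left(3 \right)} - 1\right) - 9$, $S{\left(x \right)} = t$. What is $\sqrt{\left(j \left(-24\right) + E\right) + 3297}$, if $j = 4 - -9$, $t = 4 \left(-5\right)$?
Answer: $\sqrt{2955} \approx 54.36$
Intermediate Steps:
$t = -20$
$j = 13$ ($j = 4 + 9 = 13$)
$S{\left(x \right)} = -20$
$E = -30$ ($E = \left(-20 - 1\right) - 9 = -21 - 9 = -30$)
$\sqrt{\left(j \left(-24\right) + E\right) + 3297} = \sqrt{\left(13 \left(-24\right) - 30\right) + 3297} = \sqrt{\left(-312 - 30\right) + 3297} = \sqrt{-342 + 3297} = \sqrt{2955}$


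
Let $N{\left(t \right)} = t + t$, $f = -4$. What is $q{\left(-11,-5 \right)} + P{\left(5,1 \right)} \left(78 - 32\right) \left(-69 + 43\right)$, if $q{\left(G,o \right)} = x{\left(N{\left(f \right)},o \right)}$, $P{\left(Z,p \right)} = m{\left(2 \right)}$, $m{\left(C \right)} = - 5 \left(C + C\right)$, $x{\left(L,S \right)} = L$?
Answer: $23912$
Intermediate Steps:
$N{\left(t \right)} = 2 t$
$m{\left(C \right)} = - 10 C$ ($m{\left(C \right)} = - 5 \cdot 2 C = - 10 C$)
$P{\left(Z,p \right)} = -20$ ($P{\left(Z,p \right)} = \left(-10\right) 2 = -20$)
$q{\left(G,o \right)} = -8$ ($q{\left(G,o \right)} = 2 \left(-4\right) = -8$)
$q{\left(-11,-5 \right)} + P{\left(5,1 \right)} \left(78 - 32\right) \left(-69 + 43\right) = -8 - 20 \left(78 - 32\right) \left(-69 + 43\right) = -8 - 20 \cdot 46 \left(-26\right) = -8 - -23920 = -8 + 23920 = 23912$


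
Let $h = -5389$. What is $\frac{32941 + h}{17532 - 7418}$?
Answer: $\frac{13776}{5057} \approx 2.7241$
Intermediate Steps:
$\frac{32941 + h}{17532 - 7418} = \frac{32941 - 5389}{17532 - 7418} = \frac{27552}{10114} = 27552 \cdot \frac{1}{10114} = \frac{13776}{5057}$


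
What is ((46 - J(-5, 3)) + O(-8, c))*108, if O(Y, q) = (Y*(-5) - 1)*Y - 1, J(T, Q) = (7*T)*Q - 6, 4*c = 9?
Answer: -16848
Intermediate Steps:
c = 9/4 (c = (¼)*9 = 9/4 ≈ 2.2500)
J(T, Q) = -6 + 7*Q*T (J(T, Q) = 7*Q*T - 6 = -6 + 7*Q*T)
O(Y, q) = -1 + Y*(-1 - 5*Y) (O(Y, q) = (-5*Y - 1)*Y - 1 = (-1 - 5*Y)*Y - 1 = Y*(-1 - 5*Y) - 1 = -1 + Y*(-1 - 5*Y))
((46 - J(-5, 3)) + O(-8, c))*108 = ((46 - (-6 + 7*3*(-5))) + (-1 - 1*(-8) - 5*(-8)²))*108 = ((46 - (-6 - 105)) + (-1 + 8 - 5*64))*108 = ((46 - 1*(-111)) + (-1 + 8 - 320))*108 = ((46 + 111) - 313)*108 = (157 - 313)*108 = -156*108 = -16848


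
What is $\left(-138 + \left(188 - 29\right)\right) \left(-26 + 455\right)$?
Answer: $9009$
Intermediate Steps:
$\left(-138 + \left(188 - 29\right)\right) \left(-26 + 455\right) = \left(-138 + \left(188 - 29\right)\right) 429 = \left(-138 + 159\right) 429 = 21 \cdot 429 = 9009$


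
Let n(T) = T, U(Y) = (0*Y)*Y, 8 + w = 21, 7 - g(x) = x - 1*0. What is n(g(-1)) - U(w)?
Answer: 8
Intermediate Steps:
g(x) = 7 - x (g(x) = 7 - (x - 1*0) = 7 - (x + 0) = 7 - x)
w = 13 (w = -8 + 21 = 13)
U(Y) = 0 (U(Y) = 0*Y = 0)
n(g(-1)) - U(w) = (7 - 1*(-1)) - 1*0 = (7 + 1) + 0 = 8 + 0 = 8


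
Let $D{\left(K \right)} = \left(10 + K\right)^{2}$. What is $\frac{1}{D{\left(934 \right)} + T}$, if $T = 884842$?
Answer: $\frac{1}{1775978} \approx 5.6307 \cdot 10^{-7}$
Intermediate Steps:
$\frac{1}{D{\left(934 \right)} + T} = \frac{1}{\left(10 + 934\right)^{2} + 884842} = \frac{1}{944^{2} + 884842} = \frac{1}{891136 + 884842} = \frac{1}{1775978}$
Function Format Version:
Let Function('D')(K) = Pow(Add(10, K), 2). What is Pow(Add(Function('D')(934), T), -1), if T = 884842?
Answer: Rational(1, 1775978) ≈ 5.6307e-7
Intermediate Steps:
Pow(Add(Function('D')(934), T), -1) = Pow(Add(Pow(Add(10, 934), 2), 884842), -1) = Pow(Add(Pow(944, 2), 884842), -1) = Pow(Add(891136, 884842), -1) = Pow(1775978, -1) = Rational(1, 1775978)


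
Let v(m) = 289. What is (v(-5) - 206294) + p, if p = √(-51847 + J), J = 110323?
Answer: -206005 + 2*√14619 ≈ -2.0576e+5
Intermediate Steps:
p = 2*√14619 (p = √(-51847 + 110323) = √58476 = 2*√14619 ≈ 241.82)
(v(-5) - 206294) + p = (289 - 206294) + 2*√14619 = -206005 + 2*√14619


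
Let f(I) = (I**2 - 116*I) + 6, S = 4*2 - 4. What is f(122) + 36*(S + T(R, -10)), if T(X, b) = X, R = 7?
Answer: 1134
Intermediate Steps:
S = 4 (S = 8 - 4 = 4)
f(I) = 6 + I**2 - 116*I
f(122) + 36*(S + T(R, -10)) = (6 + 122**2 - 116*122) + 36*(4 + 7) = (6 + 14884 - 14152) + 36*11 = 738 + 396 = 1134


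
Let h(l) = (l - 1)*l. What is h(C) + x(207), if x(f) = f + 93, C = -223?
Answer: 50252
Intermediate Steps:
x(f) = 93 + f
h(l) = l*(-1 + l) (h(l) = (-1 + l)*l = l*(-1 + l))
h(C) + x(207) = -223*(-1 - 223) + (93 + 207) = -223*(-224) + 300 = 49952 + 300 = 50252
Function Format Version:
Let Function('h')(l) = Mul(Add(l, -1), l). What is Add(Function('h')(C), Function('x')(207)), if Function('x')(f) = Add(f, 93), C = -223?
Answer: 50252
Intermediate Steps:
Function('x')(f) = Add(93, f)
Function('h')(l) = Mul(l, Add(-1, l)) (Function('h')(l) = Mul(Add(-1, l), l) = Mul(l, Add(-1, l)))
Add(Function('h')(C), Function('x')(207)) = Add(Mul(-223, Add(-1, -223)), Add(93, 207)) = Add(Mul(-223, -224), 300) = Add(49952, 300) = 50252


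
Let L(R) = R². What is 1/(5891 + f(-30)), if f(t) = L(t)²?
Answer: 1/815891 ≈ 1.2257e-6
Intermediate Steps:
f(t) = t⁴ (f(t) = (t²)² = t⁴)
1/(5891 + f(-30)) = 1/(5891 + (-30)⁴) = 1/(5891 + 810000) = 1/815891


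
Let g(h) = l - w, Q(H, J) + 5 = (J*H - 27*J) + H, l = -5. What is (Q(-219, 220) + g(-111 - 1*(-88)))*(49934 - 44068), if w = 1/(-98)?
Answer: -2231678219/7 ≈ -3.1881e+8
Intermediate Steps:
Q(H, J) = -5 + H - 27*J + H*J (Q(H, J) = -5 + ((J*H - 27*J) + H) = -5 + ((H*J - 27*J) + H) = -5 + ((-27*J + H*J) + H) = -5 + (H - 27*J + H*J) = -5 + H - 27*J + H*J)
w = -1/98 ≈ -0.010204
g(h) = -489/98 (g(h) = -5 - 1*(-1/98) = -5 + 1/98 = -489/98)
(Q(-219, 220) + g(-111 - 1*(-88)))*(49934 - 44068) = ((-5 - 219 - 27*220 - 219*220) - 489/98)*(49934 - 44068) = ((-5 - 219 - 5940 - 48180) - 489/98)*5866 = (-54344 - 489/98)*5866 = -5326201/98*5866 = -2231678219/7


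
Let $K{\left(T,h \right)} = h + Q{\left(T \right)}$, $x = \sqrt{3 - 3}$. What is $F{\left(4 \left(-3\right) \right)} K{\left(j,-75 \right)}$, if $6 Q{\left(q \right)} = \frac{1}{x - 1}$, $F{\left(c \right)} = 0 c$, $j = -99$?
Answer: $0$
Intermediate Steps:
$x = 0$ ($x = \sqrt{0} = 0$)
$F{\left(c \right)} = 0$
$Q{\left(q \right)} = - \frac{1}{6}$ ($Q{\left(q \right)} = \frac{1}{6 \left(0 - 1\right)} = \frac{1}{6 \left(-1\right)} = \frac{1}{6} \left(-1\right) = - \frac{1}{6}$)
$K{\left(T,h \right)} = - \frac{1}{6} + h$ ($K{\left(T,h \right)} = h - \frac{1}{6} = - \frac{1}{6} + h$)
$F{\left(4 \left(-3\right) \right)} K{\left(j,-75 \right)} = 0 \left(- \frac{1}{6} - 75\right) = 0 \left(- \frac{451}{6}\right) = 0$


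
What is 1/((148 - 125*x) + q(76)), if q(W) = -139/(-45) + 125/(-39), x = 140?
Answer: -585/10150988 ≈ -5.7630e-5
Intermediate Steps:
q(W) = -68/585 (q(W) = -139*(-1/45) + 125*(-1/39) = 139/45 - 125/39 = -68/585)
1/((148 - 125*x) + q(76)) = 1/((148 - 125*140) - 68/585) = 1/((148 - 17500) - 68/585) = 1/(-17352 - 68/585) = 1/(-10150988/585) = -585/10150988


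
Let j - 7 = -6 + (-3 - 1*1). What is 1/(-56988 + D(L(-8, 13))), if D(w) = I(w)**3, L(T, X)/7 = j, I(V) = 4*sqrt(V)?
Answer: I/(12*(-4749*I + 112*sqrt(21))) ≈ -1.7345e-5 + 1.8746e-6*I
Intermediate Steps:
j = -3 (j = 7 + (-6 + (-3 - 1*1)) = 7 + (-6 + (-3 - 1)) = 7 + (-6 - 4) = 7 - 10 = -3)
L(T, X) = -21 (L(T, X) = 7*(-3) = -21)
D(w) = 64*w**(3/2) (D(w) = (4*sqrt(w))**3 = 64*w**(3/2))
1/(-56988 + D(L(-8, 13))) = 1/(-56988 + 64*(-21)**(3/2)) = 1/(-56988 + 64*(-21*I*sqrt(21))) = 1/(-56988 - 1344*I*sqrt(21))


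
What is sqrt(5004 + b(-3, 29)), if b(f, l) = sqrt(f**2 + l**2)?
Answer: sqrt(5004 + 5*sqrt(34)) ≈ 70.945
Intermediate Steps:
sqrt(5004 + b(-3, 29)) = sqrt(5004 + sqrt((-3)**2 + 29**2)) = sqrt(5004 + sqrt(9 + 841)) = sqrt(5004 + sqrt(850)) = sqrt(5004 + 5*sqrt(34))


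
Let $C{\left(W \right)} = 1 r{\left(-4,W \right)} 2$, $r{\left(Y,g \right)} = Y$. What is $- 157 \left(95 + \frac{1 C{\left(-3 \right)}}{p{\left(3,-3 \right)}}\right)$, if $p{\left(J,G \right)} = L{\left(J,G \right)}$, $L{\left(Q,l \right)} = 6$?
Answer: $- \frac{44117}{3} \approx -14706.0$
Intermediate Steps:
$p{\left(J,G \right)} = 6$
$C{\left(W \right)} = -8$ ($C{\left(W \right)} = 1 \left(-4\right) 2 = \left(-4\right) 2 = -8$)
$- 157 \left(95 + \frac{1 C{\left(-3 \right)}}{p{\left(3,-3 \right)}}\right) = - 157 \left(95 + \frac{1 \left(-8\right)}{6}\right) = - 157 \left(95 - \frac{4}{3}\right) = \left(-157\right) \frac{281}{3} = - \frac{44117}{3}$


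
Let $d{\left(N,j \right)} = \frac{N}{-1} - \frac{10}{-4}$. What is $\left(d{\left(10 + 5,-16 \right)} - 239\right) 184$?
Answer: $-46276$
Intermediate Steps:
$d{\left(N,j \right)} = \frac{5}{2} - N$ ($d{\left(N,j \right)} = N \left(-1\right) - - \frac{5}{2} = - N + \frac{5}{2} = \frac{5}{2} - N$)
$\left(d{\left(10 + 5,-16 \right)} - 239\right) 184 = \left(\left(\frac{5}{2} - \left(10 + 5\right)\right) - 239\right) 184 = \left(\left(\frac{5}{2} - 15\right) - 239\right) 184 = \left(- \frac{25}{2} - 239\right) 184 = \left(- \frac{503}{2}\right) 184 = -46276$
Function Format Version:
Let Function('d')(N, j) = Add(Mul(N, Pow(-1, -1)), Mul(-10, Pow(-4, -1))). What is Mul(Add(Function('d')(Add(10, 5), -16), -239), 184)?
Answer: -46276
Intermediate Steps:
Function('d')(N, j) = Add(Rational(5, 2), Mul(-1, N)) (Function('d')(N, j) = Add(Mul(N, -1), Mul(-10, Rational(-1, 4))) = Add(Mul(-1, N), Rational(5, 2)) = Add(Rational(5, 2), Mul(-1, N)))
Mul(Add(Function('d')(Add(10, 5), -16), -239), 184) = Mul(Add(Add(Rational(5, 2), Mul(-1, Add(10, 5))), -239), 184) = Mul(Add(Add(Rational(5, 2), Mul(-1, 15)), -239), 184) = Mul(Add(Add(Rational(5, 2), -15), -239), 184) = Mul(Add(Rational(-25, 2), -239), 184) = Mul(Rational(-503, 2), 184) = -46276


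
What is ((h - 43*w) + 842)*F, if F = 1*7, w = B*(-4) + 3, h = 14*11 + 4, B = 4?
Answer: 10913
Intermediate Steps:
h = 158 (h = 154 + 4 = 158)
w = -13 (w = 4*(-4) + 3 = -16 + 3 = -13)
F = 7
((h - 43*w) + 842)*F = ((158 - 43*(-13)) + 842)*7 = ((158 + 559) + 842)*7 = (717 + 842)*7 = 1559*7 = 10913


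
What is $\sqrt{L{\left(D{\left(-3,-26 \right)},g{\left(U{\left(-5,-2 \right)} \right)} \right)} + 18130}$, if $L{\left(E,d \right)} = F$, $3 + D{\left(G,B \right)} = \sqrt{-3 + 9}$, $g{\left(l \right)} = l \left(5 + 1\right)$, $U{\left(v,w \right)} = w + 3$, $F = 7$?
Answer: $\sqrt{18137} \approx 134.67$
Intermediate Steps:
$U{\left(v,w \right)} = 3 + w$
$g{\left(l \right)} = 6 l$ ($g{\left(l \right)} = l 6 = 6 l$)
$D{\left(G,B \right)} = -3 + \sqrt{6}$ ($D{\left(G,B \right)} = -3 + \sqrt{-3 + 9} = -3 + \sqrt{6}$)
$L{\left(E,d \right)} = 7$
$\sqrt{L{\left(D{\left(-3,-26 \right)},g{\left(U{\left(-5,-2 \right)} \right)} \right)} + 18130} = \sqrt{7 + 18130} = \sqrt{18137}$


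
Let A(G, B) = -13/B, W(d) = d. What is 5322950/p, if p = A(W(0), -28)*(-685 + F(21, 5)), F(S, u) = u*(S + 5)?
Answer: -29808520/1443 ≈ -20657.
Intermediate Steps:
F(S, u) = u*(5 + S)
p = -7215/28 (p = (-13/(-28))*(-685 + 5*(5 + 21)) = (-13*(-1/28))*(-685 + 5*26) = 13*(-685 + 130)/28 = (13/28)*(-555) = -7215/28 ≈ -257.68)
5322950/p = 5322950/(-7215/28) = 5322950*(-28/7215) = -29808520/1443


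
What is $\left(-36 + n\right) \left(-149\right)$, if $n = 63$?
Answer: $-4023$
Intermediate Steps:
$\left(-36 + n\right) \left(-149\right) = \left(-36 + 63\right) \left(-149\right) = 27 \left(-149\right) = -4023$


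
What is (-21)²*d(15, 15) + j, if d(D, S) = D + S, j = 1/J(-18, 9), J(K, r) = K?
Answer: 238139/18 ≈ 13230.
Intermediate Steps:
j = -1/18 (j = 1/(-18) = -1/18 ≈ -0.055556)
(-21)²*d(15, 15) + j = (-21)²*(15 + 15) - 1/18 = 441*30 - 1/18 = 13230 - 1/18 = 238139/18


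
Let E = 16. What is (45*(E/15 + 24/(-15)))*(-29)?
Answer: 696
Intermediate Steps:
(45*(E/15 + 24/(-15)))*(-29) = (45*(16/15 + 24/(-15)))*(-29) = (45*(16*(1/15) + 24*(-1/15)))*(-29) = (45*(16/15 - 8/5))*(-29) = (45*(-8/15))*(-29) = -24*(-29) = 696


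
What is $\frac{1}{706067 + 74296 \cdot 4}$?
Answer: $\frac{1}{1003251} \approx 9.9676 \cdot 10^{-7}$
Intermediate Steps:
$\frac{1}{706067 + 74296 \cdot 4} = \frac{1}{706067 + 297184} = \frac{1}{1003251}$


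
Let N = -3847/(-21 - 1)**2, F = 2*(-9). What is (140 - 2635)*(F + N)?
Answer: 31334705/484 ≈ 64741.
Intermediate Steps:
F = -18
N = -3847/484 (N = -3847/((-22)**2) = -3847/484 ≈ -7.9483)
(140 - 2635)*(F + N) = (140 - 2635)*(-18 - 3847/484) = -2495*(-12559/484) = 31334705/484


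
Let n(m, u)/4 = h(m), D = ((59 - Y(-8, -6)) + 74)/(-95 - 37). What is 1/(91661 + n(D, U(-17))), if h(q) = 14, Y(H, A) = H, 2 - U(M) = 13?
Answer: 1/91717 ≈ 1.0903e-5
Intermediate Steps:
U(M) = -11 (U(M) = 2 - 1*13 = 2 - 13 = -11)
D = -47/44 (D = ((59 - 1*(-8)) + 74)/(-95 - 37) = ((59 + 8) + 74)/(-132) = (67 + 74)*(-1/132) = 141*(-1/132) = -47/44 ≈ -1.0682)
n(m, u) = 56 (n(m, u) = 4*14 = 56)
1/(91661 + n(D, U(-17))) = 1/(91661 + 56) = 1/91717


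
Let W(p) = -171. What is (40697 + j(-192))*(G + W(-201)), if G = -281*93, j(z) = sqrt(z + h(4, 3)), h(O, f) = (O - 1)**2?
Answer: -1070493888 - 26304*I*sqrt(183) ≈ -1.0705e+9 - 3.5583e+5*I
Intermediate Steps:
h(O, f) = (-1 + O)**2
j(z) = sqrt(9 + z) (j(z) = sqrt(z + (-1 + 4)**2) = sqrt(z + 3**2) = sqrt(z + 9) = sqrt(9 + z))
G = -26133
(40697 + j(-192))*(G + W(-201)) = (40697 + sqrt(9 - 192))*(-26133 - 171) = (40697 + sqrt(-183))*(-26304) = (40697 + I*sqrt(183))*(-26304) = -1070493888 - 26304*I*sqrt(183)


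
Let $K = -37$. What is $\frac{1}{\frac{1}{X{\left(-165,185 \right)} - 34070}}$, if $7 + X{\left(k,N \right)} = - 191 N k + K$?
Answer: $5796161$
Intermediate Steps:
$X{\left(k,N \right)} = -44 - 191 N k$ ($X{\left(k,N \right)} = -7 + \left(- 191 N k - 37\right) = -7 - \left(37 + 191 N k\right) = -44 - 191 N k$)
$\frac{1}{\frac{1}{X{\left(-165,185 \right)} - 34070}} = \frac{1}{\frac{1}{\left(-44 - 35335 \left(-165\right)\right) - 34070}} = \frac{1}{\frac{1}{\left(-44 + 5830275\right) - 34070}} = \frac{1}{\frac{1}{5830231 - 34070}} = \frac{1}{\frac{1}{5796161}} = 5796161$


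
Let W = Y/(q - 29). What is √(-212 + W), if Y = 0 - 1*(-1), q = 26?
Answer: 7*I*√39/3 ≈ 14.572*I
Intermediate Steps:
Y = 1 (Y = 0 + 1 = 1)
W = -⅓ (W = 1/(26 - 29) = 1/(-3) = 1*(-⅓) = -⅓ ≈ -0.33333)
√(-212 + W) = √(-212 - ⅓) = √(-637/3) = 7*I*√39/3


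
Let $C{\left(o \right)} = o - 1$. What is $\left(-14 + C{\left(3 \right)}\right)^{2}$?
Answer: $144$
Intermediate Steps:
$C{\left(o \right)} = -1 + o$
$\left(-14 + C{\left(3 \right)}\right)^{2} = \left(-14 + \left(-1 + 3\right)\right)^{2} = \left(-14 + 2\right)^{2} = \left(-12\right)^{2} = 144$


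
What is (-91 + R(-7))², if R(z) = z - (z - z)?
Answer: 9604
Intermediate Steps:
R(z) = z (R(z) = z - 1*0 = z + 0 = z)
(-91 + R(-7))² = (-91 - 7)² = (-98)² = 9604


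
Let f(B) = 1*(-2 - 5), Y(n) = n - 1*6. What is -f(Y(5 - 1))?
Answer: 7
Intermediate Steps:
Y(n) = -6 + n (Y(n) = n - 6 = -6 + n)
f(B) = -7 (f(B) = 1*(-7) = -7)
-f(Y(5 - 1)) = -1*(-7) = 7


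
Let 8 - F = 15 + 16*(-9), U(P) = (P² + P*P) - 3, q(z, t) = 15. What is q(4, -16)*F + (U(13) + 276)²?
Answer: 375376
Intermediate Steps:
U(P) = -3 + 2*P² (U(P) = (P² + P²) - 3 = 2*P² - 3 = -3 + 2*P²)
F = 137 (F = 8 - (15 + 16*(-9)) = 8 - (15 - 144) = 8 - 1*(-129) = 8 + 129 = 137)
q(4, -16)*F + (U(13) + 276)² = 15*137 + ((-3 + 2*13²) + 276)² = 2055 + ((-3 + 2*169) + 276)² = 2055 + ((-3 + 338) + 276)² = 2055 + (335 + 276)² = 2055 + 611² = 2055 + 373321 = 375376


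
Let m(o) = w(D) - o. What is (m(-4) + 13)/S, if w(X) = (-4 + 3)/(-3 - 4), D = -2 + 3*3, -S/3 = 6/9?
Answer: -60/7 ≈ -8.5714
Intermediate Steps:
S = -2 (S = -18/9 = -3*⅔ = -2)
D = 7 (D = -2 + 9 = 7)
w(X) = ⅐ (w(X) = -1/(-7) = -1*(-⅐) = ⅐)
m(o) = ⅐ - o
(m(-4) + 13)/S = ((⅐ - 1*(-4)) + 13)/(-2) = -((⅐ + 4) + 13)/2 = -(29/7 + 13)/2 = -½*120/7 = -60/7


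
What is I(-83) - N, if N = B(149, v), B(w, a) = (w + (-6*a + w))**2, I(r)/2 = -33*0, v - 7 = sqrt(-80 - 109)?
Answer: -58732 + 9216*I*sqrt(21) ≈ -58732.0 + 42233.0*I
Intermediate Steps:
v = 7 + 3*I*sqrt(21) (v = 7 + sqrt(-80 - 109) = 7 + sqrt(-189) = 7 + 3*I*sqrt(21) ≈ 7.0 + 13.748*I)
I(r) = 0 (I(r) = 2*(-33*0) = 2*0 = 0)
B(w, a) = (-6*a + 2*w)**2 (B(w, a) = (w + (w - 6*a))**2 = (-6*a + 2*w)**2)
N = 4*(-128 + 9*I*sqrt(21))**2 (N = 4*(-1*149 + 3*(7 + 3*I*sqrt(21)))**2 = 4*(-149 + (21 + 9*I*sqrt(21)))**2 = 4*(-128 + 9*I*sqrt(21))**2 ≈ 58732.0 - 42233.0*I)
I(-83) - N = 0 - (58732 - 9216*I*sqrt(21)) = 0 + (-58732 + 9216*I*sqrt(21)) = -58732 + 9216*I*sqrt(21)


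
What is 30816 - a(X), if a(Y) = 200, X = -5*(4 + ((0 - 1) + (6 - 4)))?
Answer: 30616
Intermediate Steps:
X = -25 (X = -5*(4 + (-1 + 2)) = -5*(4 + 1) = -5*5 = -25)
30816 - a(X) = 30816 - 1*200 = 30816 - 200 = 30616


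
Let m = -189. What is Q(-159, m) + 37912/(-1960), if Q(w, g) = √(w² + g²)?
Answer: -677/35 + 3*√6778 ≈ 227.64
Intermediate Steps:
Q(w, g) = √(g² + w²)
Q(-159, m) + 37912/(-1960) = √((-189)² + (-159)²) + 37912/(-1960) = √(35721 + 25281) + 37912*(-1/1960) = √61002 - 677/35 = 3*√6778 - 677/35 = -677/35 + 3*√6778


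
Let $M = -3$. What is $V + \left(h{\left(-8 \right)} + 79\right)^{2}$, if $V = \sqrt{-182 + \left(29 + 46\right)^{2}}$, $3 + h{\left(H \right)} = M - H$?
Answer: $6561 + \sqrt{5443} \approx 6634.8$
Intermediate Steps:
$h{\left(H \right)} = -6 - H$ ($h{\left(H \right)} = -3 - \left(3 + H\right) = -6 - H$)
$V = \sqrt{5443}$ ($V = \sqrt{-182 + 75^{2}} = \sqrt{-182 + 5625} = \sqrt{5443} \approx 73.777$)
$V + \left(h{\left(-8 \right)} + 79\right)^{2} = \sqrt{5443} + \left(\left(-6 - -8\right) + 79\right)^{2} = \sqrt{5443} + \left(\left(-6 + 8\right) + 79\right)^{2} = \sqrt{5443} + \left(2 + 79\right)^{2} = \sqrt{5443} + 81^{2} = \sqrt{5443} + 6561 = 6561 + \sqrt{5443}$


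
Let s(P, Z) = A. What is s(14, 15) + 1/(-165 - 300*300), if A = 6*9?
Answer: 7532999/139500 ≈ 54.000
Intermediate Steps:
A = 54
s(P, Z) = 54
s(14, 15) + 1/(-165 - 300*300) = 54 + 1/(-165 - 300*300) = 54 + (1/300)/(-465) = 54 - 1/465*1/300 = 54 - 1/139500 = 7532999/139500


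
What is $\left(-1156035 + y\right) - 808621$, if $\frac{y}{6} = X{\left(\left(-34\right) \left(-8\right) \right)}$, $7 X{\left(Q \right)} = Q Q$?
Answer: $- \frac{13308688}{7} \approx -1.9012 \cdot 10^{6}$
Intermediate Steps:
$X{\left(Q \right)} = \frac{Q^{2}}{7}$ ($X{\left(Q \right)} = \frac{Q Q}{7} = \frac{Q^{2}}{7}$)
$y = \frac{443904}{7}$ ($y = 6 \frac{\left(\left(-34\right) \left(-8\right)\right)^{2}}{7} = 6 \frac{272^{2}}{7} = 6 \cdot \frac{1}{7} \cdot 73984 = 6 \cdot \frac{73984}{7} = \frac{443904}{7} \approx 63415.0$)
$\left(-1156035 + y\right) - 808621 = \left(-1156035 + \frac{443904}{7}\right) - 808621 = - \frac{7648341}{7} - 808621 = - \frac{13308688}{7}$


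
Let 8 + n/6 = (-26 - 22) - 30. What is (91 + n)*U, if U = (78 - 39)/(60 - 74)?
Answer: 16575/14 ≈ 1183.9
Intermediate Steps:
U = -39/14 (U = 39/(-14) = 39*(-1/14) = -39/14 ≈ -2.7857)
n = -516 (n = -48 + 6*((-26 - 22) - 30) = -48 + 6*(-48 - 30) = -48 + 6*(-78) = -48 - 468 = -516)
(91 + n)*U = (91 - 516)*(-39/14) = -425*(-39/14) = 16575/14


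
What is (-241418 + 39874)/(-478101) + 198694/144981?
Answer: 41405283586/23105187027 ≈ 1.7920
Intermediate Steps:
(-241418 + 39874)/(-478101) + 198694/144981 = -201544*(-1/478101) + 198694*(1/144981) = 201544/478101 + 198694/144981 = 41405283586/23105187027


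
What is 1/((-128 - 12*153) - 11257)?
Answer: -1/13221 ≈ -7.5637e-5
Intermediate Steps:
1/((-128 - 12*153) - 11257) = 1/((-128 - 1836) - 11257) = 1/(-1964 - 11257) = 1/(-13221) = -1/13221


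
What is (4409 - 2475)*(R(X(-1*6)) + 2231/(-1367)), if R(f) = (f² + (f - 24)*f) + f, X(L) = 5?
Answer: -176160324/1367 ≈ -1.2887e+5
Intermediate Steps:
R(f) = f + f² + f*(-24 + f) (R(f) = (f² + (-24 + f)*f) + f = (f² + f*(-24 + f)) + f = f + f² + f*(-24 + f))
(4409 - 2475)*(R(X(-1*6)) + 2231/(-1367)) = (4409 - 2475)*(5*(-23 + 2*5) + 2231/(-1367)) = 1934*(5*(-23 + 10) + 2231*(-1/1367)) = 1934*(5*(-13) - 2231/1367) = 1934*(-65 - 2231/1367) = 1934*(-91086/1367) = -176160324/1367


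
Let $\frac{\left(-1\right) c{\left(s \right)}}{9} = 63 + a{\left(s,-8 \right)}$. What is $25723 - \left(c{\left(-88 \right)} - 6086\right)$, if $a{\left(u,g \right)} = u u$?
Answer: $102072$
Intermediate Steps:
$a{\left(u,g \right)} = u^{2}$
$c{\left(s \right)} = -567 - 9 s^{2}$ ($c{\left(s \right)} = - 9 \left(63 + s^{2}\right) = -567 - 9 s^{2}$)
$25723 - \left(c{\left(-88 \right)} - 6086\right) = 25723 - \left(\left(-567 - 9 \left(-88\right)^{2}\right) - 6086\right) = 25723 - \left(\left(-567 - 69696\right) - 6086\right) = 25723 - \left(-70263 - 6086\right) = 25723 - -76349 = 25723 + 76349 = 102072$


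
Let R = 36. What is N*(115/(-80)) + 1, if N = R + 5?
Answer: -927/16 ≈ -57.938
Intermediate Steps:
N = 41 (N = 36 + 5 = 41)
N*(115/(-80)) + 1 = 41*(115/(-80)) + 1 = 41*(115*(-1/80)) + 1 = 41*(-23/16) + 1 = -943/16 + 1 = -927/16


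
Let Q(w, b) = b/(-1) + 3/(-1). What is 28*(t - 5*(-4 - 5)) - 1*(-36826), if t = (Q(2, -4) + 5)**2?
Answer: 39094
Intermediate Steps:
Q(w, b) = -3 - b (Q(w, b) = b*(-1) + 3*(-1) = -b - 3 = -3 - b)
t = 36 (t = ((-3 - 1*(-4)) + 5)**2 = ((-3 + 4) + 5)**2 = (1 + 5)**2 = 6**2 = 36)
28*(t - 5*(-4 - 5)) - 1*(-36826) = 28*(36 - 5*(-4 - 5)) - 1*(-36826) = 28*(36 - 5*(-9)) + 36826 = 28*(36 + 45) + 36826 = 28*81 + 36826 = 2268 + 36826 = 39094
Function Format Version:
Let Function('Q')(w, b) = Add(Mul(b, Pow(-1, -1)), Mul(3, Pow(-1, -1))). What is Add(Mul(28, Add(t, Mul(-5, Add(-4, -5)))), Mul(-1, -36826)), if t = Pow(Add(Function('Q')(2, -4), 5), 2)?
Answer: 39094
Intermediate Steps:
Function('Q')(w, b) = Add(-3, Mul(-1, b)) (Function('Q')(w, b) = Add(Mul(b, -1), Mul(3, -1)) = Add(Mul(-1, b), -3) = Add(-3, Mul(-1, b)))
t = 36 (t = Pow(Add(Add(-3, Mul(-1, -4)), 5), 2) = Pow(Add(Add(-3, 4), 5), 2) = Pow(Add(1, 5), 2) = Pow(6, 2) = 36)
Add(Mul(28, Add(t, Mul(-5, Add(-4, -5)))), Mul(-1, -36826)) = Add(Mul(28, Add(36, Mul(-5, Add(-4, -5)))), Mul(-1, -36826)) = Add(Mul(28, Add(36, Mul(-5, -9))), 36826) = Add(Mul(28, Add(36, 45)), 36826) = Add(Mul(28, 81), 36826) = Add(2268, 36826) = 39094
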